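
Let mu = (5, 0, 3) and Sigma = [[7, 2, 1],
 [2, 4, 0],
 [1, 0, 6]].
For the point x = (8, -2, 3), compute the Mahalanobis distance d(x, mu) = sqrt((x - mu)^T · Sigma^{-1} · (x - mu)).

Step 1 — centre the observation: (x - mu) = (3, -2, 0).

Step 2 — invert Sigma (cofactor / det for 3×3, or solve directly):
  Sigma^{-1} = [[0.1714, -0.0857, -0.0286],
 [-0.0857, 0.2929, 0.0143],
 [-0.0286, 0.0143, 0.1714]].

Step 3 — form the quadratic (x - mu)^T · Sigma^{-1} · (x - mu):
  Sigma^{-1} · (x - mu) = (0.6857, -0.8429, -0.1143).
  (x - mu)^T · [Sigma^{-1} · (x - mu)] = (3)·(0.6857) + (-2)·(-0.8429) + (0)·(-0.1143) = 3.7429.

Step 4 — take square root: d = √(3.7429) ≈ 1.9346.

d(x, mu) = √(3.7429) ≈ 1.9346


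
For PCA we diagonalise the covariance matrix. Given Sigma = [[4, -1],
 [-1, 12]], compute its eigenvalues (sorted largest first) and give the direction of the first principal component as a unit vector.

Step 1 — characteristic polynomial of 2×2 Sigma:
  det(Sigma - λI) = λ² - trace · λ + det = 0.
  trace = 4 + 12 = 16, det = 4·12 - (-1)² = 47.
Step 2 — discriminant:
  Δ = trace² - 4·det = 256 - 188 = 68.
Step 3 — eigenvalues:
  λ = (trace ± √Δ)/2 = (16 ± 8.2462)/2,
  λ_1 = 12.1231,  λ_2 = 3.8769.

Step 4 — unit eigenvector for λ_1: solve (Sigma - λ_1 I)v = 0. First row:
  (4 - 12.1231)·v_x + (-1)·v_y = 0, i.e. (-8.1231)·v_x + (-1)·v_y = 0,
  so v ∝ (b, λ_1 - a) = (-1, 8.1231); multiply by -1 so the first entry is positive: u = (1, -8.1231).
  ||u|| = √((1)² + (-8.1231)²) = √(66.9848) ≈ 8.1844,
  v_1 = u/||u|| ≈ (0.1222, -0.9925) (||v_1|| = 1).

λ_1 = 12.1231,  λ_2 = 3.8769;  v_1 ≈ (0.1222, -0.9925)


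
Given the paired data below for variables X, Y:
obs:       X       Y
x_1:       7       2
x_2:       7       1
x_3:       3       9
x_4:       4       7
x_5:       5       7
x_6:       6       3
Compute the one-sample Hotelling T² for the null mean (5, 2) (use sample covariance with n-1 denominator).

Step 1 — sample mean vector:
  mean(X) = (7 + 7 + 3 + 4 + 5 + 6) / 6 = 32/6 = 5.3333
  mean(Y) = (2 + 1 + 9 + 7 + 7 + 3) / 6 = 29/6 = 4.8333
  x̄ = (5.3333, 4.8333),  deviation x̄ - mu_0 = (5.3333, 4.8333) - (5, 2) = (0.3333, 2.8333).

Step 2 — sample covariance matrix, S[i,j] = (1/(n-1)) · Σ_k (x_{k,i} - mean_i) · (x_{k,j} - mean_j), divisor n-1 = 5:
  S[X,X] = ((1.6667)·(1.6667) + (1.6667)·(1.6667) + (-2.3333)·(-2.3333) + (-1.3333)·(-1.3333) + (-0.3333)·(-0.3333) + (0.6667)·(0.6667)) / 5 = 13.3333/5 = 2.6667
  S[X,Y] = ((1.6667)·(-2.8333) + (1.6667)·(-3.8333) + (-2.3333)·(4.1667) + (-1.3333)·(2.1667) + (-0.3333)·(2.1667) + (0.6667)·(-1.8333)) / 5 = -25.6667/5 = -5.1333
  S[Y,Y] = ((-2.8333)·(-2.8333) + (-3.8333)·(-3.8333) + (4.1667)·(4.1667) + (2.1667)·(2.1667) + (2.1667)·(2.1667) + (-1.8333)·(-1.8333)) / 5 = 52.8333/5 = 10.5667
  S = [[2.6667, -5.1333],
 [-5.1333, 10.5667]].

Step 3 — invert S. det(S) = 2.6667·10.5667 - (-5.1333)² = 1.8267.
  S^{-1} = (1/det) · [[d, -b], [-b, a]] = [[5.7847, 2.8102],
 [2.8102, 1.4599]].

Step 4 — quadratic form (x̄ - mu_0)^T · S^{-1} · (x̄ - mu_0):
  S^{-1} · (x̄ - mu_0) = (9.8905, 5.073),
  (x̄ - mu_0)^T · [...] = (0.3333)·(9.8905) + (2.8333)·(5.073) = 17.6703.

Step 5 — scale by n: T² = 6 · 17.6703 = 106.0219.

T² ≈ 106.0219


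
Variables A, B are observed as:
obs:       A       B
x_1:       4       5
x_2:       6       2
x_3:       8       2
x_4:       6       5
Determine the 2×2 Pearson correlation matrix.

Step 1 — column means:
  mean(A) = (4 + 6 + 8 + 6) / 4 = 24/4 = 6
  mean(B) = (5 + 2 + 2 + 5) / 4 = 14/4 = 3.5

Step 2 — sample variances and covariances s[i,j] = (1/(n-1)) · Σ_k (x_{k,i} - mean_i) · (x_{k,j} - mean_j), with n-1 = 3:
  s[A,A] = ((-2)·(-2) + (0)·(0) + (2)·(2) + (0)·(0)) / 3 = 8/3 = 2.6667
  s[A,B] = ((-2)·(1.5) + (0)·(-1.5) + (2)·(-1.5) + (0)·(1.5)) / 3 = -6/3 = -2
  s[B,B] = ((1.5)·(1.5) + (-1.5)·(-1.5) + (-1.5)·(-1.5) + (1.5)·(1.5)) / 3 = 9/3 = 3
  Sample standard deviations s_i = √(s[i,i]):
  s(A) = √(2.6667) = 1.633
  s(B) = √(3) = 1.7321

Step 3 — r_{ij} = s_{ij} / (s_i · s_j):
  r[A,A] = 1 (diagonal).
  r[A,B] = -2 / (1.633 · 1.7321) = -2 / 2.8284 = -0.7071
  r[B,B] = 1 (diagonal).

R is symmetric with unit diagonal. Assembling:

R = [[1, -0.7071],
 [-0.7071, 1]]


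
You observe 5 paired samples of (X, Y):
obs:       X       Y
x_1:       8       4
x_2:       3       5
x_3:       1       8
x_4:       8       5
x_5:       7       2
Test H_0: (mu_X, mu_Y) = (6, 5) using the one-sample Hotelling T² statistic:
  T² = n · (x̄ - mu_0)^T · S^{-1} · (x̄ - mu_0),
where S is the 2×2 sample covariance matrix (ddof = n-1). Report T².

Step 1 — sample mean vector:
  mean(X) = (8 + 3 + 1 + 8 + 7) / 5 = 27/5 = 5.4
  mean(Y) = (4 + 5 + 8 + 5 + 2) / 5 = 24/5 = 4.8
  x̄ = (5.4, 4.8),  deviation x̄ - mu_0 = (5.4, 4.8) - (6, 5) = (-0.6, -0.2).

Step 2 — sample covariance matrix, S[i,j] = (1/(n-1)) · Σ_k (x_{k,i} - mean_i) · (x_{k,j} - mean_j), divisor n-1 = 4:
  S[X,X] = ((2.6)·(2.6) + (-2.4)·(-2.4) + (-4.4)·(-4.4) + (2.6)·(2.6) + (1.6)·(1.6)) / 4 = 41.2/4 = 10.3
  S[X,Y] = ((2.6)·(-0.8) + (-2.4)·(0.2) + (-4.4)·(3.2) + (2.6)·(0.2) + (1.6)·(-2.8)) / 4 = -20.6/4 = -5.15
  S[Y,Y] = ((-0.8)·(-0.8) + (0.2)·(0.2) + (3.2)·(3.2) + (0.2)·(0.2) + (-2.8)·(-2.8)) / 4 = 18.8/4 = 4.7
  S = [[10.3, -5.15],
 [-5.15, 4.7]].

Step 3 — invert S. det(S) = 10.3·4.7 - (-5.15)² = 21.8875.
  S^{-1} = (1/det) · [[d, -b], [-b, a]] = [[0.2147, 0.2353],
 [0.2353, 0.4706]].

Step 4 — quadratic form (x̄ - mu_0)^T · S^{-1} · (x̄ - mu_0):
  S^{-1} · (x̄ - mu_0) = (-0.1759, -0.2353),
  (x̄ - mu_0)^T · [...] = (-0.6)·(-0.1759) + (-0.2)·(-0.2353) = 0.1526.

Step 5 — scale by n: T² = 5 · 0.1526 = 0.763.

T² ≈ 0.763


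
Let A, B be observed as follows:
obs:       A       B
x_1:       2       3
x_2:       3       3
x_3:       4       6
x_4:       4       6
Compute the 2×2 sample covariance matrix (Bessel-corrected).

Step 1 — column means:
  mean(A) = (2 + 3 + 4 + 4) / 4 = 13/4 = 3.25
  mean(B) = (3 + 3 + 6 + 6) / 4 = 18/4 = 4.5

Step 2 — sample covariance S[i,j] = (1/(n-1)) · Σ_k (x_{k,i} - mean_i) · (x_{k,j} - mean_j), with n-1 = 3.
  S[A,A] = ((-1.25)·(-1.25) + (-0.25)·(-0.25) + (0.75)·(0.75) + (0.75)·(0.75)) / 3 = 2.75/3 = 0.9167
  S[A,B] = ((-1.25)·(-1.5) + (-0.25)·(-1.5) + (0.75)·(1.5) + (0.75)·(1.5)) / 3 = 4.5/3 = 1.5
  S[B,B] = ((-1.5)·(-1.5) + (-1.5)·(-1.5) + (1.5)·(1.5) + (1.5)·(1.5)) / 3 = 9/3 = 3

S is symmetric (S[j,i] = S[i,j]). Assembling:

S = [[0.9167, 1.5],
 [1.5, 3]]


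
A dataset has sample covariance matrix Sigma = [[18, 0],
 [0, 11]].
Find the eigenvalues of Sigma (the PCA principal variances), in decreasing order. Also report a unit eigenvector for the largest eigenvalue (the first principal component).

Step 1 — characteristic polynomial of 2×2 Sigma:
  det(Sigma - λI) = λ² - trace · λ + det = 0.
  trace = 18 + 11 = 29, det = 18·11 - (0)² = 198.
Step 2 — discriminant:
  Δ = trace² - 4·det = 841 - 792 = 49.
Step 3 — eigenvalues:
  λ = (trace ± √Δ)/2 = (29 ± 7)/2,
  λ_1 = 18,  λ_2 = 11.

Step 4 — unit eigenvector for λ_1: Sigma is diagonal, so its eigenvectors are the coordinate axes. λ_1 = 18 is the diagonal entry on the first coordinate axis, hence
  v_1 = (1, 0) (||v_1|| = 1).

λ_1 = 18,  λ_2 = 11;  v_1 ≈ (1, 0)


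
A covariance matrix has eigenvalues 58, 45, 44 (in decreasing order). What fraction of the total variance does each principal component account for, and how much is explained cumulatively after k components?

Step 1 — total variance = trace(Sigma) = Σ λ_i = 58 + 45 + 44 = 147.

Step 2 — fraction explained by component i = λ_i / Σ λ:
  PC1: 58/147 = 0.3946
  PC2: 45/147 = 0.3061
  PC3: 44/147 = 0.2993

Step 3 — cumulative fraction after k components = (λ_1 + ... + λ_k) / Σ λ:
  k = 1: 58/147 = 0.3946
  k = 2: (58 + 45)/147 = 103/147 = 0.7007
  k = 3: (58 + 45 + 44)/147 = 147/147 = 1

Summary (fraction, with percent):

explained: PC1 0.3946 (39.46%), PC2 0.3061 (30.61%), PC3 0.2993 (29.93%);  cumulative: 0.3946, 0.7007, 1


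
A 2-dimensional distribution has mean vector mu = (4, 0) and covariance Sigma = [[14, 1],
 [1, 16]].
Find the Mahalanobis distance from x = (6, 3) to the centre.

Step 1 — centre the observation: (x - mu) = (2, 3).

Step 2 — invert Sigma. det(Sigma) = 14·16 - (1)² = 223.
  Sigma^{-1} = (1/det) · [[d, -b], [-b, a]] = [[0.0717, -0.0045],
 [-0.0045, 0.0628]].

Step 3 — form the quadratic (x - mu)^T · Sigma^{-1} · (x - mu):
  Sigma^{-1} · (x - mu) = (0.13, 0.1794).
  (x - mu)^T · [Sigma^{-1} · (x - mu)] = (2)·(0.13) + (3)·(0.1794) = 0.7982.

Step 4 — take square root: d = √(0.7982) ≈ 0.8934.

d(x, mu) = √(0.7982) ≈ 0.8934


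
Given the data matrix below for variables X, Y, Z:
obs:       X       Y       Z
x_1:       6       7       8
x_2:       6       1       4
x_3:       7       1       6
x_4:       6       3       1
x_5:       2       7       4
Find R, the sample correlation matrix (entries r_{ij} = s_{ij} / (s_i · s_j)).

Step 1 — column means:
  mean(X) = (6 + 6 + 7 + 6 + 2) / 5 = 27/5 = 5.4
  mean(Y) = (7 + 1 + 1 + 3 + 7) / 5 = 19/5 = 3.8
  mean(Z) = (8 + 4 + 6 + 1 + 4) / 5 = 23/5 = 4.6

Step 2 — sample variances and covariances s[i,j] = (1/(n-1)) · Σ_k (x_{k,i} - mean_i) · (x_{k,j} - mean_j), with n-1 = 4:
  s[X,X] = ((0.6)·(0.6) + (0.6)·(0.6) + (1.6)·(1.6) + (0.6)·(0.6) + (-3.4)·(-3.4)) / 4 = 15.2/4 = 3.8
  s[X,Y] = ((0.6)·(3.2) + (0.6)·(-2.8) + (1.6)·(-2.8) + (0.6)·(-0.8) + (-3.4)·(3.2)) / 4 = -15.6/4 = -3.9
  s[X,Z] = ((0.6)·(3.4) + (0.6)·(-0.6) + (1.6)·(1.4) + (0.6)·(-3.6) + (-3.4)·(-0.6)) / 4 = 3.8/4 = 0.95
  s[Y,Y] = ((3.2)·(3.2) + (-2.8)·(-2.8) + (-2.8)·(-2.8) + (-0.8)·(-0.8) + (3.2)·(3.2)) / 4 = 36.8/4 = 9.2
  s[Y,Z] = ((3.2)·(3.4) + (-2.8)·(-0.6) + (-2.8)·(1.4) + (-0.8)·(-3.6) + (3.2)·(-0.6)) / 4 = 9.6/4 = 2.4
  s[Z,Z] = ((3.4)·(3.4) + (-0.6)·(-0.6) + (1.4)·(1.4) + (-3.6)·(-3.6) + (-0.6)·(-0.6)) / 4 = 27.2/4 = 6.8
  Sample standard deviations s_i = √(s[i,i]):
  s(X) = √(3.8) = 1.9494
  s(Y) = √(9.2) = 3.0332
  s(Z) = √(6.8) = 2.6077

Step 3 — r_{ij} = s_{ij} / (s_i · s_j):
  r[X,X] = 1 (diagonal).
  r[X,Y] = -3.9 / (1.9494 · 3.0332) = -3.9 / 5.9127 = -0.6596
  r[X,Z] = 0.95 / (1.9494 · 2.6077) = 0.95 / 5.0833 = 0.1869
  r[Y,Y] = 1 (diagonal).
  r[Y,Z] = 2.4 / (3.0332 · 2.6077) = 2.4 / 7.9095 = 0.3034
  r[Z,Z] = 1 (diagonal).

R is symmetric with unit diagonal. Assembling:

R = [[1, -0.6596, 0.1869],
 [-0.6596, 1, 0.3034],
 [0.1869, 0.3034, 1]]


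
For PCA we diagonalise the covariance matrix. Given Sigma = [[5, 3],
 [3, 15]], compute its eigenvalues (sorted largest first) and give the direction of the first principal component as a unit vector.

Step 1 — characteristic polynomial of 2×2 Sigma:
  det(Sigma - λI) = λ² - trace · λ + det = 0.
  trace = 5 + 15 = 20, det = 5·15 - (3)² = 66.
Step 2 — discriminant:
  Δ = trace² - 4·det = 400 - 264 = 136.
Step 3 — eigenvalues:
  λ = (trace ± √Δ)/2 = (20 ± 11.6619)/2,
  λ_1 = 15.831,  λ_2 = 4.169.

Step 4 — unit eigenvector for λ_1: solve (Sigma - λ_1 I)v = 0. First row:
  (5 - 15.831)·v_x + (3)·v_y = 0, i.e. (-10.831)·v_x + (3)·v_y = 0,
  so v ∝ (b, λ_1 - a) = (3, 10.831) = u.
  ||u|| = √((3)² + (10.831)²) = √(126.3095) ≈ 11.2388,
  v_1 = u/||u|| ≈ (0.2669, 0.9637) (||v_1|| = 1).

λ_1 = 15.831,  λ_2 = 4.169;  v_1 ≈ (0.2669, 0.9637)


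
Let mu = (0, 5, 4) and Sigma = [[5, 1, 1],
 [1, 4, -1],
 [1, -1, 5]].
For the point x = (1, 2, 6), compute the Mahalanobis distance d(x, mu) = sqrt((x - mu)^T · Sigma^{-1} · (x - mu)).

Step 1 — centre the observation: (x - mu) = (1, -3, 2).

Step 2 — invert Sigma (cofactor / det for 3×3, or solve directly):
  Sigma^{-1} = [[0.2262, -0.0714, -0.0595],
 [-0.0714, 0.2857, 0.0714],
 [-0.0595, 0.0714, 0.2262]].

Step 3 — form the quadratic (x - mu)^T · Sigma^{-1} · (x - mu):
  Sigma^{-1} · (x - mu) = (0.3214, -0.7857, 0.1786).
  (x - mu)^T · [Sigma^{-1} · (x - mu)] = (1)·(0.3214) + (-3)·(-0.7857) + (2)·(0.1786) = 3.0357.

Step 4 — take square root: d = √(3.0357) ≈ 1.7423.

d(x, mu) = √(3.0357) ≈ 1.7423


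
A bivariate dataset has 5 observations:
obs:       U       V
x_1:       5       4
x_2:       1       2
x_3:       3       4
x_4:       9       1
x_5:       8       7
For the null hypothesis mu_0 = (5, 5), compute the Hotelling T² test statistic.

Step 1 — sample mean vector:
  mean(U) = (5 + 1 + 3 + 9 + 8) / 5 = 26/5 = 5.2
  mean(V) = (4 + 2 + 4 + 1 + 7) / 5 = 18/5 = 3.6
  x̄ = (5.2, 3.6),  deviation x̄ - mu_0 = (5.2, 3.6) - (5, 5) = (0.2, -1.4).

Step 2 — sample covariance matrix, S[i,j] = (1/(n-1)) · Σ_k (x_{k,i} - mean_i) · (x_{k,j} - mean_j), divisor n-1 = 4:
  S[U,U] = ((-0.2)·(-0.2) + (-4.2)·(-4.2) + (-2.2)·(-2.2) + (3.8)·(3.8) + (2.8)·(2.8)) / 4 = 44.8/4 = 11.2
  S[U,V] = ((-0.2)·(0.4) + (-4.2)·(-1.6) + (-2.2)·(0.4) + (3.8)·(-2.6) + (2.8)·(3.4)) / 4 = 5.4/4 = 1.35
  S[V,V] = ((0.4)·(0.4) + (-1.6)·(-1.6) + (0.4)·(0.4) + (-2.6)·(-2.6) + (3.4)·(3.4)) / 4 = 21.2/4 = 5.3
  S = [[11.2, 1.35],
 [1.35, 5.3]].

Step 3 — invert S. det(S) = 11.2·5.3 - (1.35)² = 57.5375.
  S^{-1} = (1/det) · [[d, -b], [-b, a]] = [[0.0921, -0.0235],
 [-0.0235, 0.1947]].

Step 4 — quadratic form (x̄ - mu_0)^T · S^{-1} · (x̄ - mu_0):
  S^{-1} · (x̄ - mu_0) = (0.0513, -0.2772),
  (x̄ - mu_0)^T · [...] = (0.2)·(0.0513) + (-1.4)·(-0.2772) = 0.3983.

Step 5 — scale by n: T² = 5 · 0.3983 = 1.9917.

T² ≈ 1.9917


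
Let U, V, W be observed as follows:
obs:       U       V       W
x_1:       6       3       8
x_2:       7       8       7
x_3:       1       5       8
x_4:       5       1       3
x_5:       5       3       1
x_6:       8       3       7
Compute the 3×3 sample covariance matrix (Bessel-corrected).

Step 1 — column means:
  mean(U) = (6 + 7 + 1 + 5 + 5 + 8) / 6 = 32/6 = 5.3333
  mean(V) = (3 + 8 + 5 + 1 + 3 + 3) / 6 = 23/6 = 3.8333
  mean(W) = (8 + 7 + 8 + 3 + 1 + 7) / 6 = 34/6 = 5.6667

Step 2 — sample covariance S[i,j] = (1/(n-1)) · Σ_k (x_{k,i} - mean_i) · (x_{k,j} - mean_j), with n-1 = 5.
  S[U,U] = ((0.6667)·(0.6667) + (1.6667)·(1.6667) + (-4.3333)·(-4.3333) + (-0.3333)·(-0.3333) + (-0.3333)·(-0.3333) + (2.6667)·(2.6667)) / 5 = 29.3333/5 = 5.8667
  S[U,V] = ((0.6667)·(-0.8333) + (1.6667)·(4.1667) + (-4.3333)·(1.1667) + (-0.3333)·(-2.8333) + (-0.3333)·(-0.8333) + (2.6667)·(-0.8333)) / 5 = 0.3333/5 = 0.0667
  S[U,W] = ((0.6667)·(2.3333) + (1.6667)·(1.3333) + (-4.3333)·(2.3333) + (-0.3333)·(-2.6667) + (-0.3333)·(-4.6667) + (2.6667)·(1.3333)) / 5 = -0.3333/5 = -0.0667
  S[V,V] = ((-0.8333)·(-0.8333) + (4.1667)·(4.1667) + (1.1667)·(1.1667) + (-2.8333)·(-2.8333) + (-0.8333)·(-0.8333) + (-0.8333)·(-0.8333)) / 5 = 28.8333/5 = 5.7667
  S[V,W] = ((-0.8333)·(2.3333) + (4.1667)·(1.3333) + (1.1667)·(2.3333) + (-2.8333)·(-2.6667) + (-0.8333)·(-4.6667) + (-0.8333)·(1.3333)) / 5 = 16.6667/5 = 3.3333
  S[W,W] = ((2.3333)·(2.3333) + (1.3333)·(1.3333) + (2.3333)·(2.3333) + (-2.6667)·(-2.6667) + (-4.6667)·(-4.6667) + (1.3333)·(1.3333)) / 5 = 43.3333/5 = 8.6667

S is symmetric (S[j,i] = S[i,j]). Assembling:

S = [[5.8667, 0.0667, -0.0667],
 [0.0667, 5.7667, 3.3333],
 [-0.0667, 3.3333, 8.6667]]


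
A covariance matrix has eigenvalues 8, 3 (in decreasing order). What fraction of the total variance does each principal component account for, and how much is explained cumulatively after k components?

Step 1 — total variance = trace(Sigma) = Σ λ_i = 8 + 3 = 11.

Step 2 — fraction explained by component i = λ_i / Σ λ:
  PC1: 8/11 = 0.7273
  PC2: 3/11 = 0.2727

Step 3 — cumulative fraction after k components = (λ_1 + ... + λ_k) / Σ λ:
  k = 1: 8/11 = 0.7273
  k = 2: (8 + 3)/11 = 11/11 = 1

Summary (fraction, with percent):

explained: PC1 0.7273 (72.73%), PC2 0.2727 (27.27%);  cumulative: 0.7273, 1


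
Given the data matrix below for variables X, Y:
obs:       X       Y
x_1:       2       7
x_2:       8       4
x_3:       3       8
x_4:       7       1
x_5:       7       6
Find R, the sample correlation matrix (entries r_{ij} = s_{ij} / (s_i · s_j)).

Step 1 — column means:
  mean(X) = (2 + 8 + 3 + 7 + 7) / 5 = 27/5 = 5.4
  mean(Y) = (7 + 4 + 8 + 1 + 6) / 5 = 26/5 = 5.2

Step 2 — sample variances and covariances s[i,j] = (1/(n-1)) · Σ_k (x_{k,i} - mean_i) · (x_{k,j} - mean_j), with n-1 = 4:
  s[X,X] = ((-3.4)·(-3.4) + (2.6)·(2.6) + (-2.4)·(-2.4) + (1.6)·(1.6) + (1.6)·(1.6)) / 4 = 29.2/4 = 7.3
  s[X,Y] = ((-3.4)·(1.8) + (2.6)·(-1.2) + (-2.4)·(2.8) + (1.6)·(-4.2) + (1.6)·(0.8)) / 4 = -21.4/4 = -5.35
  s[Y,Y] = ((1.8)·(1.8) + (-1.2)·(-1.2) + (2.8)·(2.8) + (-4.2)·(-4.2) + (0.8)·(0.8)) / 4 = 30.8/4 = 7.7
  Sample standard deviations s_i = √(s[i,i]):
  s(X) = √(7.3) = 2.7019
  s(Y) = √(7.7) = 2.7749

Step 3 — r_{ij} = s_{ij} / (s_i · s_j):
  r[X,X] = 1 (diagonal).
  r[X,Y] = -5.35 / (2.7019 · 2.7749) = -5.35 / 7.4973 = -0.7136
  r[Y,Y] = 1 (diagonal).

R is symmetric with unit diagonal. Assembling:

R = [[1, -0.7136],
 [-0.7136, 1]]


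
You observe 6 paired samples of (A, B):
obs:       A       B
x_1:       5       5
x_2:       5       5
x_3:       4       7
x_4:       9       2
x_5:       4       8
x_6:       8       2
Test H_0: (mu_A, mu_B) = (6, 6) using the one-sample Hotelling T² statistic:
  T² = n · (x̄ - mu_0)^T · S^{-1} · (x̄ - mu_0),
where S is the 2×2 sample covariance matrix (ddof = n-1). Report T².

Step 1 — sample mean vector:
  mean(A) = (5 + 5 + 4 + 9 + 4 + 8) / 6 = 35/6 = 5.8333
  mean(B) = (5 + 5 + 7 + 2 + 8 + 2) / 6 = 29/6 = 4.8333
  x̄ = (5.8333, 4.8333),  deviation x̄ - mu_0 = (5.8333, 4.8333) - (6, 6) = (-0.1667, -1.1667).

Step 2 — sample covariance matrix, S[i,j] = (1/(n-1)) · Σ_k (x_{k,i} - mean_i) · (x_{k,j} - mean_j), divisor n-1 = 5:
  S[A,A] = ((-0.8333)·(-0.8333) + (-0.8333)·(-0.8333) + (-1.8333)·(-1.8333) + (3.1667)·(3.1667) + (-1.8333)·(-1.8333) + (2.1667)·(2.1667)) / 5 = 22.8333/5 = 4.5667
  S[A,B] = ((-0.8333)·(0.1667) + (-0.8333)·(0.1667) + (-1.8333)·(2.1667) + (3.1667)·(-2.8333) + (-1.8333)·(3.1667) + (2.1667)·(-2.8333)) / 5 = -25.1667/5 = -5.0333
  S[B,B] = ((0.1667)·(0.1667) + (0.1667)·(0.1667) + (2.1667)·(2.1667) + (-2.8333)·(-2.8333) + (3.1667)·(3.1667) + (-2.8333)·(-2.8333)) / 5 = 30.8333/5 = 6.1667
  S = [[4.5667, -5.0333],
 [-5.0333, 6.1667]].

Step 3 — invert S. det(S) = 4.5667·6.1667 - (-5.0333)² = 2.8267.
  S^{-1} = (1/det) · [[d, -b], [-b, a]] = [[2.1816, 1.7807],
 [1.7807, 1.6156]].

Step 4 — quadratic form (x̄ - mu_0)^T · S^{-1} · (x̄ - mu_0):
  S^{-1} · (x̄ - mu_0) = (-2.441, -2.1816),
  (x̄ - mu_0)^T · [...] = (-0.1667)·(-2.441) + (-1.1667)·(-2.1816) = 2.952.

Step 5 — scale by n: T² = 6 · 2.952 = 17.7123.

T² ≈ 17.7123


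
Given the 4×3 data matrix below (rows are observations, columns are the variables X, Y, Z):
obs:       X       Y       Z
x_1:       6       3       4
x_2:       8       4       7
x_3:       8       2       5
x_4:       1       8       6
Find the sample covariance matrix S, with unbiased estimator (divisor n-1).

Step 1 — column means:
  mean(X) = (6 + 8 + 8 + 1) / 4 = 23/4 = 5.75
  mean(Y) = (3 + 4 + 2 + 8) / 4 = 17/4 = 4.25
  mean(Z) = (4 + 7 + 5 + 6) / 4 = 22/4 = 5.5

Step 2 — sample covariance S[i,j] = (1/(n-1)) · Σ_k (x_{k,i} - mean_i) · (x_{k,j} - mean_j), with n-1 = 3.
  S[X,X] = ((0.25)·(0.25) + (2.25)·(2.25) + (2.25)·(2.25) + (-4.75)·(-4.75)) / 3 = 32.75/3 = 10.9167
  S[X,Y] = ((0.25)·(-1.25) + (2.25)·(-0.25) + (2.25)·(-2.25) + (-4.75)·(3.75)) / 3 = -23.75/3 = -7.9167
  S[X,Z] = ((0.25)·(-1.5) + (2.25)·(1.5) + (2.25)·(-0.5) + (-4.75)·(0.5)) / 3 = -0.5/3 = -0.1667
  S[Y,Y] = ((-1.25)·(-1.25) + (-0.25)·(-0.25) + (-2.25)·(-2.25) + (3.75)·(3.75)) / 3 = 20.75/3 = 6.9167
  S[Y,Z] = ((-1.25)·(-1.5) + (-0.25)·(1.5) + (-2.25)·(-0.5) + (3.75)·(0.5)) / 3 = 4.5/3 = 1.5
  S[Z,Z] = ((-1.5)·(-1.5) + (1.5)·(1.5) + (-0.5)·(-0.5) + (0.5)·(0.5)) / 3 = 5/3 = 1.6667

S is symmetric (S[j,i] = S[i,j]). Assembling:

S = [[10.9167, -7.9167, -0.1667],
 [-7.9167, 6.9167, 1.5],
 [-0.1667, 1.5, 1.6667]]


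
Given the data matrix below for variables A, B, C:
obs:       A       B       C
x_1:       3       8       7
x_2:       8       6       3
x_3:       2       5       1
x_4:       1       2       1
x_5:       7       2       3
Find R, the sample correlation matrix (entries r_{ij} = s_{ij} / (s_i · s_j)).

Step 1 — column means:
  mean(A) = (3 + 8 + 2 + 1 + 7) / 5 = 21/5 = 4.2
  mean(B) = (8 + 6 + 5 + 2 + 2) / 5 = 23/5 = 4.6
  mean(C) = (7 + 3 + 1 + 1 + 3) / 5 = 15/5 = 3

Step 2 — sample variances and covariances s[i,j] = (1/(n-1)) · Σ_k (x_{k,i} - mean_i) · (x_{k,j} - mean_j), with n-1 = 4:
  s[A,A] = ((-1.2)·(-1.2) + (3.8)·(3.8) + (-2.2)·(-2.2) + (-3.2)·(-3.2) + (2.8)·(2.8)) / 4 = 38.8/4 = 9.7
  s[A,B] = ((-1.2)·(3.4) + (3.8)·(1.4) + (-2.2)·(0.4) + (-3.2)·(-2.6) + (2.8)·(-2.6)) / 4 = 1.4/4 = 0.35
  s[A,C] = ((-1.2)·(4) + (3.8)·(0) + (-2.2)·(-2) + (-3.2)·(-2) + (2.8)·(0)) / 4 = 6/4 = 1.5
  s[B,B] = ((3.4)·(3.4) + (1.4)·(1.4) + (0.4)·(0.4) + (-2.6)·(-2.6) + (-2.6)·(-2.6)) / 4 = 27.2/4 = 6.8
  s[B,C] = ((3.4)·(4) + (1.4)·(0) + (0.4)·(-2) + (-2.6)·(-2) + (-2.6)·(0)) / 4 = 18/4 = 4.5
  s[C,C] = ((4)·(4) + (0)·(0) + (-2)·(-2) + (-2)·(-2) + (0)·(0)) / 4 = 24/4 = 6
  Sample standard deviations s_i = √(s[i,i]):
  s(A) = √(9.7) = 3.1145
  s(B) = √(6.8) = 2.6077
  s(C) = √(6) = 2.4495

Step 3 — r_{ij} = s_{ij} / (s_i · s_j):
  r[A,A] = 1 (diagonal).
  r[A,B] = 0.35 / (3.1145 · 2.6077) = 0.35 / 8.1216 = 0.0431
  r[A,C] = 1.5 / (3.1145 · 2.4495) = 1.5 / 7.6289 = 0.1966
  r[B,B] = 1 (diagonal).
  r[B,C] = 4.5 / (2.6077 · 2.4495) = 4.5 / 6.3875 = 0.7045
  r[C,C] = 1 (diagonal).

R is symmetric with unit diagonal. Assembling:

R = [[1, 0.0431, 0.1966],
 [0.0431, 1, 0.7045],
 [0.1966, 0.7045, 1]]


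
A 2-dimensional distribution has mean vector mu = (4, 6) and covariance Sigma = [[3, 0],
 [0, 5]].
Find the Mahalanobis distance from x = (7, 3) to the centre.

Step 1 — centre the observation: (x - mu) = (3, -3).

Step 2 — invert Sigma. det(Sigma) = 3·5 - (0)² = 15.
  Sigma^{-1} = (1/det) · [[d, -b], [-b, a]] = [[0.3333, 0],
 [0, 0.2]].

Step 3 — form the quadratic (x - mu)^T · Sigma^{-1} · (x - mu):
  Sigma^{-1} · (x - mu) = (1, -0.6).
  (x - mu)^T · [Sigma^{-1} · (x - mu)] = (3)·(1) + (-3)·(-0.6) = 4.8.

Step 4 — take square root: d = √(4.8) ≈ 2.1909.

d(x, mu) = √(4.8) ≈ 2.1909


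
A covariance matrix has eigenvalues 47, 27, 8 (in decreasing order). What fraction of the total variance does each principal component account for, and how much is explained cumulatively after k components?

Step 1 — total variance = trace(Sigma) = Σ λ_i = 47 + 27 + 8 = 82.

Step 2 — fraction explained by component i = λ_i / Σ λ:
  PC1: 47/82 = 0.5732
  PC2: 27/82 = 0.3293
  PC3: 8/82 = 0.0976

Step 3 — cumulative fraction after k components = (λ_1 + ... + λ_k) / Σ λ:
  k = 1: 47/82 = 0.5732
  k = 2: (47 + 27)/82 = 74/82 = 0.9024
  k = 3: (47 + 27 + 8)/82 = 82/82 = 1

Summary (fraction, with percent):

explained: PC1 0.5732 (57.32%), PC2 0.3293 (32.93%), PC3 0.0976 (9.76%);  cumulative: 0.5732, 0.9024, 1


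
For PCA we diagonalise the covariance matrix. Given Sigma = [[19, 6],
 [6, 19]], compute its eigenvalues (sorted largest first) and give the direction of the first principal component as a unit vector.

Step 1 — characteristic polynomial of 2×2 Sigma:
  det(Sigma - λI) = λ² - trace · λ + det = 0.
  trace = 19 + 19 = 38, det = 19·19 - (6)² = 325.
Step 2 — discriminant:
  Δ = trace² - 4·det = 1444 - 1300 = 144.
Step 3 — eigenvalues:
  λ = (trace ± √Δ)/2 = (38 ± 12)/2,
  λ_1 = 25,  λ_2 = 13.

Step 4 — unit eigenvector for λ_1: solve (Sigma - λ_1 I)v = 0. First row:
  (19 - 25)·v_x + (6)·v_y = 0, i.e. (-6)·v_x + (6)·v_y = 0,
  so v ∝ (b, λ_1 - a) = (6, 6) = u.
  ||u|| = √((6)² + (6)²) = √(72) ≈ 8.4853,
  v_1 = u/||u|| ≈ (0.7071, 0.7071) (||v_1|| = 1).

λ_1 = 25,  λ_2 = 13;  v_1 ≈ (0.7071, 0.7071)


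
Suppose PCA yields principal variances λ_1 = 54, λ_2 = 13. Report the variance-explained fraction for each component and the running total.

Step 1 — total variance = trace(Sigma) = Σ λ_i = 54 + 13 = 67.

Step 2 — fraction explained by component i = λ_i / Σ λ:
  PC1: 54/67 = 0.806
  PC2: 13/67 = 0.194

Step 3 — cumulative fraction after k components = (λ_1 + ... + λ_k) / Σ λ:
  k = 1: 54/67 = 0.806
  k = 2: (54 + 13)/67 = 67/67 = 1

Summary (fraction, with percent):

explained: PC1 0.806 (80.6%), PC2 0.194 (19.4%);  cumulative: 0.806, 1


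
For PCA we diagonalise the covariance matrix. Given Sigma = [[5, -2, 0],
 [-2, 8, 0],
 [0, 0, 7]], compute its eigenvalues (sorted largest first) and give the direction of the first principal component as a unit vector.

Step 1 — characteristic polynomial p(λ) = det(λI - Sigma) = λ³ - tr·λ² + c_1·λ - det, where tr = trace, c_1 = sum of the principal 2×2 minors, det = det(Sigma):
  tr = 5 + 8 + 7 = 20,
  c_1 = (5·8 - (-2)²) + (5·7 - (0)²) + (8·7 - (0)²) = 36 + 35 + 56 = 127,
  det = 5·(8·7 - (0)²) - (-2)·((-2)·7 - (0)·(0)) + (0)·((-2)·(0) - 8·(0)) = 5·(56) - (-2)·(-14) + (0)·(0) = 252.
  So p(λ) = λ³ - 20λ² + 127λ - 252.
Step 2 — look for an integer root (rational root theorem: any rational root is an integer divisor of 252). Testing λ = 4:
  p(4) = 64 - 320 + 508 - 252 = 0  ✓
  Dividing out (λ - 4): p(λ) = (λ - 4)(λ² - 16λ + 63).
Step 3 — remaining eigenvalues from the quadratic λ² - 16λ + 63 = 0:
  Δ = 16² - 4·63 = 256 - 252 = 4,  λ = (16 ± √4)/2 = (16 ± 2)/2 = 9 or 7.
  Sorted: λ_1 = 9,  λ_2 = 7,  λ_3 = 4  (check: sum = 20 = tr ✓).

Step 4 — unit eigenvector for λ_1 = 9: v spans the null space of (Sigma - λ_1 I), whose rows are
  r_1 = (-4, -2, 0),  r_2 = (-2, -1, 0),  r_3 = (0, 0, -2).
  v is orthogonal to every row, so take v ∝ r_1 × r_3 = ((-2)·(-2) - (0)·(0), (0)·(0) - (-4)·(-2), (-4)·(0) - (-2)·(0)) = (4, -8, 0).
  Rescale (divide by 4): u = (1, -2, 0).
  ||u|| = √((1)² + (-2)² + (0)²) = √(5) ≈ 2.2361,  v_1 = u/||u|| ≈ (0.4472, -0.8944, 0) (||v_1|| = 1).

λ_1 = 9,  λ_2 = 7,  λ_3 = 4;  v_1 ≈ (0.4472, -0.8944, 0)


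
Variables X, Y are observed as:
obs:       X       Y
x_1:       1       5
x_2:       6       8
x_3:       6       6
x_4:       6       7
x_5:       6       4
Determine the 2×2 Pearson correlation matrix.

Step 1 — column means:
  mean(X) = (1 + 6 + 6 + 6 + 6) / 5 = 25/5 = 5
  mean(Y) = (5 + 8 + 6 + 7 + 4) / 5 = 30/5 = 6

Step 2 — sample variances and covariances s[i,j] = (1/(n-1)) · Σ_k (x_{k,i} - mean_i) · (x_{k,j} - mean_j), with n-1 = 4:
  s[X,X] = ((-4)·(-4) + (1)·(1) + (1)·(1) + (1)·(1) + (1)·(1)) / 4 = 20/4 = 5
  s[X,Y] = ((-4)·(-1) + (1)·(2) + (1)·(0) + (1)·(1) + (1)·(-2)) / 4 = 5/4 = 1.25
  s[Y,Y] = ((-1)·(-1) + (2)·(2) + (0)·(0) + (1)·(1) + (-2)·(-2)) / 4 = 10/4 = 2.5
  Sample standard deviations s_i = √(s[i,i]):
  s(X) = √(5) = 2.2361
  s(Y) = √(2.5) = 1.5811

Step 3 — r_{ij} = s_{ij} / (s_i · s_j):
  r[X,X] = 1 (diagonal).
  r[X,Y] = 1.25 / (2.2361 · 1.5811) = 1.25 / 3.5355 = 0.3536
  r[Y,Y] = 1 (diagonal).

R is symmetric with unit diagonal. Assembling:

R = [[1, 0.3536],
 [0.3536, 1]]


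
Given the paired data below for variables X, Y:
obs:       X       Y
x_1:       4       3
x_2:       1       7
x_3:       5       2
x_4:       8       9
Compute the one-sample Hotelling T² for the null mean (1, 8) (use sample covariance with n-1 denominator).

Step 1 — sample mean vector:
  mean(X) = (4 + 1 + 5 + 8) / 4 = 18/4 = 4.5
  mean(Y) = (3 + 7 + 2 + 9) / 4 = 21/4 = 5.25
  x̄ = (4.5, 5.25),  deviation x̄ - mu_0 = (4.5, 5.25) - (1, 8) = (3.5, -2.75).

Step 2 — sample covariance matrix, S[i,j] = (1/(n-1)) · Σ_k (x_{k,i} - mean_i) · (x_{k,j} - mean_j), divisor n-1 = 3:
  S[X,X] = ((-0.5)·(-0.5) + (-3.5)·(-3.5) + (0.5)·(0.5) + (3.5)·(3.5)) / 3 = 25/3 = 8.3333
  S[X,Y] = ((-0.5)·(-2.25) + (-3.5)·(1.75) + (0.5)·(-3.25) + (3.5)·(3.75)) / 3 = 6.5/3 = 2.1667
  S[Y,Y] = ((-2.25)·(-2.25) + (1.75)·(1.75) + (-3.25)·(-3.25) + (3.75)·(3.75)) / 3 = 32.75/3 = 10.9167
  S = [[8.3333, 2.1667],
 [2.1667, 10.9167]].

Step 3 — invert S. det(S) = 8.3333·10.9167 - (2.1667)² = 86.2778.
  S^{-1} = (1/det) · [[d, -b], [-b, a]] = [[0.1265, -0.0251],
 [-0.0251, 0.0966]].

Step 4 — quadratic form (x̄ - mu_0)^T · S^{-1} · (x̄ - mu_0):
  S^{-1} · (x̄ - mu_0) = (0.5119, -0.3535),
  (x̄ - mu_0)^T · [...] = (3.5)·(0.5119) + (-2.75)·(-0.3535) = 2.7638.

Step 5 — scale by n: T² = 4 · 2.7638 = 11.0554.

T² ≈ 11.0554


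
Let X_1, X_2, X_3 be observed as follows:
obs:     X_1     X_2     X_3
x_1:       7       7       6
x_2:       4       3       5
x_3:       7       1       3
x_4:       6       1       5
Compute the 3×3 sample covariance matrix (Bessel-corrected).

Step 1 — column means:
  mean(X_1) = (7 + 4 + 7 + 6) / 4 = 24/4 = 6
  mean(X_2) = (7 + 3 + 1 + 1) / 4 = 12/4 = 3
  mean(X_3) = (6 + 5 + 3 + 5) / 4 = 19/4 = 4.75

Step 2 — sample covariance S[i,j] = (1/(n-1)) · Σ_k (x_{k,i} - mean_i) · (x_{k,j} - mean_j), with n-1 = 3.
  S[X_1,X_1] = ((1)·(1) + (-2)·(-2) + (1)·(1) + (0)·(0)) / 3 = 6/3 = 2
  S[X_1,X_2] = ((1)·(4) + (-2)·(0) + (1)·(-2) + (0)·(-2)) / 3 = 2/3 = 0.6667
  S[X_1,X_3] = ((1)·(1.25) + (-2)·(0.25) + (1)·(-1.75) + (0)·(0.25)) / 3 = -1/3 = -0.3333
  S[X_2,X_2] = ((4)·(4) + (0)·(0) + (-2)·(-2) + (-2)·(-2)) / 3 = 24/3 = 8
  S[X_2,X_3] = ((4)·(1.25) + (0)·(0.25) + (-2)·(-1.75) + (-2)·(0.25)) / 3 = 8/3 = 2.6667
  S[X_3,X_3] = ((1.25)·(1.25) + (0.25)·(0.25) + (-1.75)·(-1.75) + (0.25)·(0.25)) / 3 = 4.75/3 = 1.5833

S is symmetric (S[j,i] = S[i,j]). Assembling:

S = [[2, 0.6667, -0.3333],
 [0.6667, 8, 2.6667],
 [-0.3333, 2.6667, 1.5833]]


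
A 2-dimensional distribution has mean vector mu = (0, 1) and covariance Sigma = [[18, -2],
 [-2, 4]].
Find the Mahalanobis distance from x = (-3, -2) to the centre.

Step 1 — centre the observation: (x - mu) = (-3, -3).

Step 2 — invert Sigma. det(Sigma) = 18·4 - (-2)² = 68.
  Sigma^{-1} = (1/det) · [[d, -b], [-b, a]] = [[0.0588, 0.0294],
 [0.0294, 0.2647]].

Step 3 — form the quadratic (x - mu)^T · Sigma^{-1} · (x - mu):
  Sigma^{-1} · (x - mu) = (-0.2647, -0.8824).
  (x - mu)^T · [Sigma^{-1} · (x - mu)] = (-3)·(-0.2647) + (-3)·(-0.8824) = 3.4412.

Step 4 — take square root: d = √(3.4412) ≈ 1.855.

d(x, mu) = √(3.4412) ≈ 1.855


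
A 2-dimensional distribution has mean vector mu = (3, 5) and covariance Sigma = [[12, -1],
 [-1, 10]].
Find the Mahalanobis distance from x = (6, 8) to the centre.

Step 1 — centre the observation: (x - mu) = (3, 3).

Step 2 — invert Sigma. det(Sigma) = 12·10 - (-1)² = 119.
  Sigma^{-1} = (1/det) · [[d, -b], [-b, a]] = [[0.084, 0.0084],
 [0.0084, 0.1008]].

Step 3 — form the quadratic (x - mu)^T · Sigma^{-1} · (x - mu):
  Sigma^{-1} · (x - mu) = (0.2773, 0.3277).
  (x - mu)^T · [Sigma^{-1} · (x - mu)] = (3)·(0.2773) + (3)·(0.3277) = 1.8151.

Step 4 — take square root: d = √(1.8151) ≈ 1.3473.

d(x, mu) = √(1.8151) ≈ 1.3473


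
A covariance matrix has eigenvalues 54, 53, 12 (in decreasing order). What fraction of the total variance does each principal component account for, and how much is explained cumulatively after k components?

Step 1 — total variance = trace(Sigma) = Σ λ_i = 54 + 53 + 12 = 119.

Step 2 — fraction explained by component i = λ_i / Σ λ:
  PC1: 54/119 = 0.4538
  PC2: 53/119 = 0.4454
  PC3: 12/119 = 0.1008

Step 3 — cumulative fraction after k components = (λ_1 + ... + λ_k) / Σ λ:
  k = 1: 54/119 = 0.4538
  k = 2: (54 + 53)/119 = 107/119 = 0.8992
  k = 3: (54 + 53 + 12)/119 = 119/119 = 1

Summary (fraction, with percent):

explained: PC1 0.4538 (45.38%), PC2 0.4454 (44.54%), PC3 0.1008 (10.08%);  cumulative: 0.4538, 0.8992, 1


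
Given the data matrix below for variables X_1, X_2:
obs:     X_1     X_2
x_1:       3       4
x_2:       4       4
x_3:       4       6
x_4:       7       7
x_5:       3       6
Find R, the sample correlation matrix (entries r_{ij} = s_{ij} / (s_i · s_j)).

Step 1 — column means:
  mean(X_1) = (3 + 4 + 4 + 7 + 3) / 5 = 21/5 = 4.2
  mean(X_2) = (4 + 4 + 6 + 7 + 6) / 5 = 27/5 = 5.4

Step 2 — sample variances and covariances s[i,j] = (1/(n-1)) · Σ_k (x_{k,i} - mean_i) · (x_{k,j} - mean_j), with n-1 = 4:
  s[X_1,X_1] = ((-1.2)·(-1.2) + (-0.2)·(-0.2) + (-0.2)·(-0.2) + (2.8)·(2.8) + (-1.2)·(-1.2)) / 4 = 10.8/4 = 2.7
  s[X_1,X_2] = ((-1.2)·(-1.4) + (-0.2)·(-1.4) + (-0.2)·(0.6) + (2.8)·(1.6) + (-1.2)·(0.6)) / 4 = 5.6/4 = 1.4
  s[X_2,X_2] = ((-1.4)·(-1.4) + (-1.4)·(-1.4) + (0.6)·(0.6) + (1.6)·(1.6) + (0.6)·(0.6)) / 4 = 7.2/4 = 1.8
  Sample standard deviations s_i = √(s[i,i]):
  s(X_1) = √(2.7) = 1.6432
  s(X_2) = √(1.8) = 1.3416

Step 3 — r_{ij} = s_{ij} / (s_i · s_j):
  r[X_1,X_1] = 1 (diagonal).
  r[X_1,X_2] = 1.4 / (1.6432 · 1.3416) = 1.4 / 2.2045 = 0.6351
  r[X_2,X_2] = 1 (diagonal).

R is symmetric with unit diagonal. Assembling:

R = [[1, 0.6351],
 [0.6351, 1]]


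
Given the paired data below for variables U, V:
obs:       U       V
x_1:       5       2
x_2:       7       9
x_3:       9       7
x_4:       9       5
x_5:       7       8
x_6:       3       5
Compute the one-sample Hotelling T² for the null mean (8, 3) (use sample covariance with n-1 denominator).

Step 1 — sample mean vector:
  mean(U) = (5 + 7 + 9 + 9 + 7 + 3) / 6 = 40/6 = 6.6667
  mean(V) = (2 + 9 + 7 + 5 + 8 + 5) / 6 = 36/6 = 6
  x̄ = (6.6667, 6),  deviation x̄ - mu_0 = (6.6667, 6) - (8, 3) = (-1.3333, 3).

Step 2 — sample covariance matrix, S[i,j] = (1/(n-1)) · Σ_k (x_{k,i} - mean_i) · (x_{k,j} - mean_j), divisor n-1 = 5:
  S[U,U] = ((-1.6667)·(-1.6667) + (0.3333)·(0.3333) + (2.3333)·(2.3333) + (2.3333)·(2.3333) + (0.3333)·(0.3333) + (-3.6667)·(-3.6667)) / 5 = 27.3333/5 = 5.4667
  S[U,V] = ((-1.6667)·(-4) + (0.3333)·(3) + (2.3333)·(1) + (2.3333)·(-1) + (0.3333)·(2) + (-3.6667)·(-1)) / 5 = 12/5 = 2.4
  S[V,V] = ((-4)·(-4) + (3)·(3) + (1)·(1) + (-1)·(-1) + (2)·(2) + (-1)·(-1)) / 5 = 32/5 = 6.4
  S = [[5.4667, 2.4],
 [2.4, 6.4]].

Step 3 — invert S. det(S) = 5.4667·6.4 - (2.4)² = 29.2267.
  S^{-1} = (1/det) · [[d, -b], [-b, a]] = [[0.219, -0.0821],
 [-0.0821, 0.187]].

Step 4 — quadratic form (x̄ - mu_0)^T · S^{-1} · (x̄ - mu_0):
  S^{-1} · (x̄ - mu_0) = (-0.5383, 0.6706),
  (x̄ - mu_0)^T · [...] = (-1.3333)·(-0.5383) + (3)·(0.6706) = 2.7296.

Step 5 — scale by n: T² = 6 · 2.7296 = 16.3777.

T² ≈ 16.3777


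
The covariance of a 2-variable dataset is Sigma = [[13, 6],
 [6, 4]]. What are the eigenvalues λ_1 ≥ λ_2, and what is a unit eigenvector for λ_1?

Step 1 — characteristic polynomial of 2×2 Sigma:
  det(Sigma - λI) = λ² - trace · λ + det = 0.
  trace = 13 + 4 = 17, det = 13·4 - (6)² = 16.
Step 2 — discriminant:
  Δ = trace² - 4·det = 289 - 64 = 225.
Step 3 — eigenvalues:
  λ = (trace ± √Δ)/2 = (17 ± 15)/2,
  λ_1 = 16,  λ_2 = 1.

Step 4 — unit eigenvector for λ_1: solve (Sigma - λ_1 I)v = 0. First row:
  (13 - 16)·v_x + (6)·v_y = 0, i.e. (-3)·v_x + (6)·v_y = 0,
  so v ∝ (b, λ_1 - a) = (6, 3) = u.
  ||u|| = √((6)² + (3)²) = √(45) ≈ 6.7082,
  v_1 = u/||u|| ≈ (0.8944, 0.4472) (||v_1|| = 1).

λ_1 = 16,  λ_2 = 1;  v_1 ≈ (0.8944, 0.4472)


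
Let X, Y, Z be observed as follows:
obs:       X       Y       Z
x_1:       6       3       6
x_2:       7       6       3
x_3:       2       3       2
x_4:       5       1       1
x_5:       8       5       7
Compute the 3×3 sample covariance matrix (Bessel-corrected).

Step 1 — column means:
  mean(X) = (6 + 7 + 2 + 5 + 8) / 5 = 28/5 = 5.6
  mean(Y) = (3 + 6 + 3 + 1 + 5) / 5 = 18/5 = 3.6
  mean(Z) = (6 + 3 + 2 + 1 + 7) / 5 = 19/5 = 3.8

Step 2 — sample covariance S[i,j] = (1/(n-1)) · Σ_k (x_{k,i} - mean_i) · (x_{k,j} - mean_j), with n-1 = 4.
  S[X,X] = ((0.4)·(0.4) + (1.4)·(1.4) + (-3.6)·(-3.6) + (-0.6)·(-0.6) + (2.4)·(2.4)) / 4 = 21.2/4 = 5.3
  S[X,Y] = ((0.4)·(-0.6) + (1.4)·(2.4) + (-3.6)·(-0.6) + (-0.6)·(-2.6) + (2.4)·(1.4)) / 4 = 10.2/4 = 2.55
  S[X,Z] = ((0.4)·(2.2) + (1.4)·(-0.8) + (-3.6)·(-1.8) + (-0.6)·(-2.8) + (2.4)·(3.2)) / 4 = 15.6/4 = 3.9
  S[Y,Y] = ((-0.6)·(-0.6) + (2.4)·(2.4) + (-0.6)·(-0.6) + (-2.6)·(-2.6) + (1.4)·(1.4)) / 4 = 15.2/4 = 3.8
  S[Y,Z] = ((-0.6)·(2.2) + (2.4)·(-0.8) + (-0.6)·(-1.8) + (-2.6)·(-2.8) + (1.4)·(3.2)) / 4 = 9.6/4 = 2.4
  S[Z,Z] = ((2.2)·(2.2) + (-0.8)·(-0.8) + (-1.8)·(-1.8) + (-2.8)·(-2.8) + (3.2)·(3.2)) / 4 = 26.8/4 = 6.7

S is symmetric (S[j,i] = S[i,j]). Assembling:

S = [[5.3, 2.55, 3.9],
 [2.55, 3.8, 2.4],
 [3.9, 2.4, 6.7]]


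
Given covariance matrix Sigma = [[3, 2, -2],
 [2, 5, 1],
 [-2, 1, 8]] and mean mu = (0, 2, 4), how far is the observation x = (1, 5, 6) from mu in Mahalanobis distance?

Step 1 — centre the observation: (x - mu) = (1, 3, 2).

Step 2 — invert Sigma (cofactor / det for 3×3, or solve directly):
  Sigma^{-1} = [[0.6842, -0.3158, 0.2105],
 [-0.3158, 0.3509, -0.1228],
 [0.2105, -0.1228, 0.193]].

Step 3 — form the quadratic (x - mu)^T · Sigma^{-1} · (x - mu):
  Sigma^{-1} · (x - mu) = (0.1579, 0.4912, 0.2281).
  (x - mu)^T · [Sigma^{-1} · (x - mu)] = (1)·(0.1579) + (3)·(0.4912) + (2)·(0.2281) = 2.0877.

Step 4 — take square root: d = √(2.0877) ≈ 1.4449.

d(x, mu) = √(2.0877) ≈ 1.4449


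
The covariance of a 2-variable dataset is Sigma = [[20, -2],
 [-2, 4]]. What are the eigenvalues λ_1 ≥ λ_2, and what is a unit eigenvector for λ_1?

Step 1 — characteristic polynomial of 2×2 Sigma:
  det(Sigma - λI) = λ² - trace · λ + det = 0.
  trace = 20 + 4 = 24, det = 20·4 - (-2)² = 76.
Step 2 — discriminant:
  Δ = trace² - 4·det = 576 - 304 = 272.
Step 3 — eigenvalues:
  λ = (trace ± √Δ)/2 = (24 ± 16.4924)/2,
  λ_1 = 20.2462,  λ_2 = 3.7538.

Step 4 — unit eigenvector for λ_1: solve (Sigma - λ_1 I)v = 0. First row:
  (20 - 20.2462)·v_x + (-2)·v_y = 0, i.e. (-0.2462)·v_x + (-2)·v_y = 0,
  so v ∝ (b, λ_1 - a) = (-2, 0.2462); multiply by -1 so the first entry is positive: u = (2, -0.2462).
  ||u|| = √((2)² + (-0.2462)²) = √(4.0606) ≈ 2.0151,
  v_1 = u/||u|| ≈ (0.9925, -0.1222) (||v_1|| = 1).

λ_1 = 20.2462,  λ_2 = 3.7538;  v_1 ≈ (0.9925, -0.1222)


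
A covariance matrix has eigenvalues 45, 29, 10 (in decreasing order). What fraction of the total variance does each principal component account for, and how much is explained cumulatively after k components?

Step 1 — total variance = trace(Sigma) = Σ λ_i = 45 + 29 + 10 = 84.

Step 2 — fraction explained by component i = λ_i / Σ λ:
  PC1: 45/84 = 0.5357
  PC2: 29/84 = 0.3452
  PC3: 10/84 = 0.119

Step 3 — cumulative fraction after k components = (λ_1 + ... + λ_k) / Σ λ:
  k = 1: 45/84 = 0.5357
  k = 2: (45 + 29)/84 = 74/84 = 0.881
  k = 3: (45 + 29 + 10)/84 = 84/84 = 1

Summary (fraction, with percent):

explained: PC1 0.5357 (53.57%), PC2 0.3452 (34.52%), PC3 0.119 (11.9%);  cumulative: 0.5357, 0.881, 1


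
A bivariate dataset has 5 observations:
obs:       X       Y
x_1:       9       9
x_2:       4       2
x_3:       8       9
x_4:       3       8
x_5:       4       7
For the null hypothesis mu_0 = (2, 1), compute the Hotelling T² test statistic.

Step 1 — sample mean vector:
  mean(X) = (9 + 4 + 8 + 3 + 4) / 5 = 28/5 = 5.6
  mean(Y) = (9 + 2 + 9 + 8 + 7) / 5 = 35/5 = 7
  x̄ = (5.6, 7),  deviation x̄ - mu_0 = (5.6, 7) - (2, 1) = (3.6, 6).

Step 2 — sample covariance matrix, S[i,j] = (1/(n-1)) · Σ_k (x_{k,i} - mean_i) · (x_{k,j} - mean_j), divisor n-1 = 4:
  S[X,X] = ((3.4)·(3.4) + (-1.6)·(-1.6) + (2.4)·(2.4) + (-2.6)·(-2.6) + (-1.6)·(-1.6)) / 4 = 29.2/4 = 7.3
  S[X,Y] = ((3.4)·(2) + (-1.6)·(-5) + (2.4)·(2) + (-2.6)·(1) + (-1.6)·(0)) / 4 = 17/4 = 4.25
  S[Y,Y] = ((2)·(2) + (-5)·(-5) + (2)·(2) + (1)·(1) + (0)·(0)) / 4 = 34/4 = 8.5
  S = [[7.3, 4.25],
 [4.25, 8.5]].

Step 3 — invert S. det(S) = 7.3·8.5 - (4.25)² = 43.9875.
  S^{-1} = (1/det) · [[d, -b], [-b, a]] = [[0.1932, -0.0966],
 [-0.0966, 0.166]].

Step 4 — quadratic form (x̄ - mu_0)^T · S^{-1} · (x̄ - mu_0):
  S^{-1} · (x̄ - mu_0) = (0.1159, 0.6479),
  (x̄ - mu_0)^T · [...] = (3.6)·(0.1159) + (6)·(0.6479) = 4.3049.

Step 5 — scale by n: T² = 5 · 4.3049 = 21.5243.

T² ≈ 21.5243
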